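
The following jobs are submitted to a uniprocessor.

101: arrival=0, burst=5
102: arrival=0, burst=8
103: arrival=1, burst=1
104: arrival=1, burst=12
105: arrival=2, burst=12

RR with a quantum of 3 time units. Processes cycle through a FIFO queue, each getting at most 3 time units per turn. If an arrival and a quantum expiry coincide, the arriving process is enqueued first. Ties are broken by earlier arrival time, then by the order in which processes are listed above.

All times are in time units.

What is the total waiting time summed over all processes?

79

Gantt: | 101 0-3 | 102 3-6 | 103 6-7 | 104 7-10 | 105 10-13 | 101 13-15 | 102 15-18 | 104 18-21 | 105 21-24 | 102 24-26 | 104 26-29 | 105 29-32 | 104 32-35 | 105 35-38 |
Completion: 101=15  102=26  103=7  104=35  105=38
Turnaround (C−A): 101=15  102=26  103=6  104=34  105=36
Waiting = turnaround − burst: 101=10, 102=18, 103=5, 104=22, 105=24
Total waiting = 10 + 18 + 5 + 22 + 24 = 79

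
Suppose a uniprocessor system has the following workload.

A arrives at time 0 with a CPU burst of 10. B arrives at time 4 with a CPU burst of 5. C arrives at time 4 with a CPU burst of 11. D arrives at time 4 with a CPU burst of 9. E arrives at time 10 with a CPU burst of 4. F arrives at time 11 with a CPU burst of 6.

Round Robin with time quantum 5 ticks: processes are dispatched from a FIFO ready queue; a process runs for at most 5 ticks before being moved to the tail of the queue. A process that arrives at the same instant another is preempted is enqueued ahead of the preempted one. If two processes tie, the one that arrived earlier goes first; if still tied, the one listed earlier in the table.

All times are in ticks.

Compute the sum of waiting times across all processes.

Timeline: | A 0-5 | B 5-10 | C 10-15 | D 15-20 | A 20-25 | E 25-29 | F 29-34 | C 34-39 | D 39-43 | F 43-44 | C 44-45 |
Completion: A=25  B=10  C=45  D=43  E=29  F=44
Turnaround (C−A): A=25  B=6  C=41  D=39  E=19  F=33
Waiting = turnaround − burst: A=15, B=1, C=30, D=30, E=15, F=27
Total waiting = 15 + 1 + 30 + 30 + 15 + 27 = 118

118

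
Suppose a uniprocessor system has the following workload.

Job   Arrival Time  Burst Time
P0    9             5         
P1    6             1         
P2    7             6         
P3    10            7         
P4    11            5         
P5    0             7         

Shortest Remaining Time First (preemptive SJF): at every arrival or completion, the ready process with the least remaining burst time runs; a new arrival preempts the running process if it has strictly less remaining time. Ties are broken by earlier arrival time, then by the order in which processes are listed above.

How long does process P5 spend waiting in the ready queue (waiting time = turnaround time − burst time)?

Schedule: | P5 0-7 | P1 7-8 | P2 8-14 | P0 14-19 | P4 19-24 | P3 24-31 |
Completion: P0=19  P1=8  P2=14  P3=31  P4=24  P5=7
Turnaround (C−A): P0=10  P1=2  P2=7  P3=21  P4=13  P5=7
Waiting(P5) = turnaround − burst = 7 − 7 = 0

0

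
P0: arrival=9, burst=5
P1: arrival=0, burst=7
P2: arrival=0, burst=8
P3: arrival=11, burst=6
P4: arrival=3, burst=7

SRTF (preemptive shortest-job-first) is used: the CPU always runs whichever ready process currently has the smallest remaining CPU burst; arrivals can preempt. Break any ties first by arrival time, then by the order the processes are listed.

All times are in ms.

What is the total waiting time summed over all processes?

42

Gantt: | P1 0-7 | P4 7-14 | P0 14-19 | P3 19-25 | P2 25-33 |
Completion: P0=19  P1=7  P2=33  P3=25  P4=14
Turnaround (C−A): P0=10  P1=7  P2=33  P3=14  P4=11
Waiting = turnaround − burst: P0=5, P1=0, P2=25, P3=8, P4=4
Total waiting = 5 + 0 + 25 + 8 + 4 = 42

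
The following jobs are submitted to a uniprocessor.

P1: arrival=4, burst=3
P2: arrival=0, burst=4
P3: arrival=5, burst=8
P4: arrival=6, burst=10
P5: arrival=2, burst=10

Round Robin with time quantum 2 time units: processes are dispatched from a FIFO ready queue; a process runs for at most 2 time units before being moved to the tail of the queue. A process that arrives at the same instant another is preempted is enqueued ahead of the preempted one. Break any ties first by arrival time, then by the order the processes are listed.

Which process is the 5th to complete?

P4

Gantt: | P2 0-2 | P5 2-4 | P2 4-6 | P1 6-8 | P5 8-10 | P3 10-12 | P4 12-14 | P1 14-15 | P5 15-17 | P3 17-19 | P4 19-21 | P5 21-23 | P3 23-25 | P4 25-27 | P5 27-29 | P3 29-31 | P4 31-35 |
Completion: P1=15  P2=6  P3=31  P4=35  P5=29
Finish order: P2 → P1 → P5 → P3 → P4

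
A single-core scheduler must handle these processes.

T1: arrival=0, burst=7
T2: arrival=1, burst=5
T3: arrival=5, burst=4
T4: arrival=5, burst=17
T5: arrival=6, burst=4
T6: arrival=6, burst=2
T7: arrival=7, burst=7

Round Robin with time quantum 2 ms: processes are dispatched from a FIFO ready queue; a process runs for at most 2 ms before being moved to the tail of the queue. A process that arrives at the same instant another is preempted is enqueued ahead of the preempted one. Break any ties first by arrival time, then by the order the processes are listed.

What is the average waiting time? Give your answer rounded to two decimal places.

Schedule: | T1 0-2 | T2 2-4 | T1 4-6 | T2 6-8 | T3 8-10 | T4 10-12 | T5 12-14 | T6 14-16 | T1 16-18 | T7 18-20 | T2 20-21 | T3 21-23 | T4 23-25 | T5 25-27 | T1 27-28 | T7 28-30 | T4 30-32 | T7 32-34 | T4 34-36 | T7 36-37 | T4 37-46 |
Completion: T1=28  T2=21  T3=23  T4=46  T5=27  T6=16  T7=37
Waiting times: T1=21, T2=15, T3=14, T4=24, T5=17, T6=8, T7=23
Average waiting = (21+15+14+24+17+8+23) / 7 = 122/7 = 17.43

17.43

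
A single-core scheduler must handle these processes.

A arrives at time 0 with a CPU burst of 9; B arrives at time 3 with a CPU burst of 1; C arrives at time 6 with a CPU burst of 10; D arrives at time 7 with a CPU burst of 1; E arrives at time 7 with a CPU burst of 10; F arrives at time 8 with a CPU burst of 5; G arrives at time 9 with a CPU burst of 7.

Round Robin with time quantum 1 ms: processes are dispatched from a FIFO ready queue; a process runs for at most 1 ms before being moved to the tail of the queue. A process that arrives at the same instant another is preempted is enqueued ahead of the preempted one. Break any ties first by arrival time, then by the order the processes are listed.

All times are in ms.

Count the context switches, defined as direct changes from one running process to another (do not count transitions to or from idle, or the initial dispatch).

39

Gantt: | A 0-3 | B 3-4 | A 4-6 | C 6-7 | A 7-8 | D 8-9 | E 9-10 | C 10-11 | F 11-12 | A 12-13 | G 13-14 | E 14-15 | C 15-16 | F 16-17 | A 17-18 | G 18-19 | E 19-20 | C 20-21 | F 21-22 | A 22-23 | G 23-24 | E 24-25 | C 25-26 | F 26-27 | G 27-28 | E 28-29 | C 29-30 | F 30-31 | G 31-32 | E 32-33 | C 33-34 | G 34-35 | E 35-36 | C 36-37 | G 37-38 | E 38-39 | C 39-40 | E 40-41 | C 41-42 | E 42-43 |
Completion: A=23  B=4  C=42  D=9  E=43  F=31  G=38
Turnaround (C−A): A=23  B=1  C=36  D=2  E=36  F=23  G=29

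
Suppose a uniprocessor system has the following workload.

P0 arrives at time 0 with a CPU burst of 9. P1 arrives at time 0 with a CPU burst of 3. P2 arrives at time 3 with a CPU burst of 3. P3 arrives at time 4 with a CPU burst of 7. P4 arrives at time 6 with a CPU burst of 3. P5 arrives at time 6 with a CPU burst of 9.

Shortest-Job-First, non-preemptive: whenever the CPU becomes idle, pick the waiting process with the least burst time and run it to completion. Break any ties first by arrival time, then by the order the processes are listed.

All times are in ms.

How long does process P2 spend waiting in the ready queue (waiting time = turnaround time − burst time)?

Schedule: | P1 0-3 | P2 3-6 | P4 6-9 | P3 9-16 | P0 16-25 | P5 25-34 |
Completion: P0=25  P1=3  P2=6  P3=16  P4=9  P5=34
Waiting(P2) = turnaround − burst = 3 − 3 = 0

0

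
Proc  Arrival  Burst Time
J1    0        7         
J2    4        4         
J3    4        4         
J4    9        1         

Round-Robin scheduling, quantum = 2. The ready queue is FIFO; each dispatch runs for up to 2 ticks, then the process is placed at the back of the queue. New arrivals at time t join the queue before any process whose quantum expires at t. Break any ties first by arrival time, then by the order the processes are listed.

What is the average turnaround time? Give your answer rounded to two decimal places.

10.00

Schedule: | J1 0-4 | J2 4-6 | J3 6-8 | J1 8-10 | J2 10-12 | J3 12-14 | J4 14-15 | J1 15-16 |
Completion: J1=16  J2=12  J3=14  J4=15
Turnaround (C−A): J1=16  J2=8  J3=10  J4=6
Turnaround times: J1=16, J2=8, J3=10, J4=6
Average turnaround = (16+8+10+6) / 4 = 40/4 = 10.00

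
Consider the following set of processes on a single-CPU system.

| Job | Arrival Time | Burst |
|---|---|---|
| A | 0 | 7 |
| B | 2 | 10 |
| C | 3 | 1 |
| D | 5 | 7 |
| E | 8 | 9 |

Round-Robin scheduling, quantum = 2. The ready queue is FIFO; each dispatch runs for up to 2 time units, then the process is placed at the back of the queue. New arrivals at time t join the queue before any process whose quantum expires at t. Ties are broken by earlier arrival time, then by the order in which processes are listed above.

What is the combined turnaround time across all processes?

104

Gantt: | A 0-2 | B 2-4 | A 4-6 | C 6-7 | B 7-9 | D 9-11 | A 11-13 | E 13-15 | B 15-17 | D 17-19 | A 19-20 | E 20-22 | B 22-24 | D 24-26 | E 26-28 | B 28-30 | D 30-31 | E 31-34 |
Completion: A=20  B=30  C=7  D=31  E=34
Turnaround (C−A): A=20  B=28  C=4  D=26  E=26
Turnaround = completion − arrival: A=20, B=28, C=4, D=26, E=26
Total turnaround = 20 + 28 + 4 + 26 + 26 = 104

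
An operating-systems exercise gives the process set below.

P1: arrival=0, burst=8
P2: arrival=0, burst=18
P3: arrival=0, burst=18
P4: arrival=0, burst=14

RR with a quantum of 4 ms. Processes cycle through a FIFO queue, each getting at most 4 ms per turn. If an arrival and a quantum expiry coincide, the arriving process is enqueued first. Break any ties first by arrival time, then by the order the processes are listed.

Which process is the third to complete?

P2

Gantt: | P1 0-4 | P2 4-8 | P3 8-12 | P4 12-16 | P1 16-20 | P2 20-24 | P3 24-28 | P4 28-32 | P2 32-36 | P3 36-40 | P4 40-44 | P2 44-48 | P3 48-52 | P4 52-54 | P2 54-56 | P3 56-58 |
Completion: P1=20  P2=56  P3=58  P4=54
Finish order: P1 → P4 → P2 → P3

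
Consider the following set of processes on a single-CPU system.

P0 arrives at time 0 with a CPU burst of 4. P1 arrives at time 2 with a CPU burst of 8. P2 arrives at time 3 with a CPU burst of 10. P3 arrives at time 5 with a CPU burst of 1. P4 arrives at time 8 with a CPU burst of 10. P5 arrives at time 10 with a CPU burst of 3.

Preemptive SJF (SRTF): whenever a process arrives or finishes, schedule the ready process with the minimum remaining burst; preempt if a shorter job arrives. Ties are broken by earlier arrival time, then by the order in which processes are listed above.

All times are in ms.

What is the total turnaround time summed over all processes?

Gantt: | P0 0-4 | P1 4-5 | P3 5-6 | P1 6-13 | P5 13-16 | P2 16-26 | P4 26-36 |
Completion: P0=4  P1=13  P2=26  P3=6  P4=36  P5=16
Turnaround = completion − arrival: P0=4, P1=11, P2=23, P3=1, P4=28, P5=6
Total turnaround = 4 + 11 + 23 + 1 + 28 + 6 = 73

73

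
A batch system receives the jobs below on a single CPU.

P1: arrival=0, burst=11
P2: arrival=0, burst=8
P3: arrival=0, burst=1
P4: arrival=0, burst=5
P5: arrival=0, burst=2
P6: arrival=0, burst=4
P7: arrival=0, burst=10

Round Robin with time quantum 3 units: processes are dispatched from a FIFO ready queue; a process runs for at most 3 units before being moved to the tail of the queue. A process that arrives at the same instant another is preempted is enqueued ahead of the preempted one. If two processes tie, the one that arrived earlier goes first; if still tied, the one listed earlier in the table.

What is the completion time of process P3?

7

Timeline: | P1 0-3 | P2 3-6 | P3 6-7 | P4 7-10 | P5 10-12 | P6 12-15 | P7 15-18 | P1 18-21 | P2 21-24 | P4 24-26 | P6 26-27 | P7 27-30 | P1 30-33 | P2 33-35 | P7 35-38 | P1 38-40 | P7 40-41 |
Completion: P1=40  P2=35  P3=7  P4=26  P5=12  P6=27  P7=41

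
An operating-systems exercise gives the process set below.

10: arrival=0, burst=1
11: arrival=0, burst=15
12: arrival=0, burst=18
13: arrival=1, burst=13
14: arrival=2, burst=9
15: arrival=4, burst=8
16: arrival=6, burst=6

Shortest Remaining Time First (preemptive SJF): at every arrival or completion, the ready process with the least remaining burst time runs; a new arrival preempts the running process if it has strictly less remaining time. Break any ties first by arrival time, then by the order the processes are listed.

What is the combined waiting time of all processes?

130

Gantt: | 10 0-1 | 13 1-2 | 14 2-11 | 16 11-17 | 15 17-25 | 13 25-37 | 11 37-52 | 12 52-70 |
Completion: 10=1  11=52  12=70  13=37  14=11  15=25  16=17
Turnaround (C−A): 10=1  11=52  12=70  13=36  14=9  15=21  16=11
Waiting = turnaround − burst: 10=0, 11=37, 12=52, 13=23, 14=0, 15=13, 16=5
Total waiting = 0 + 37 + 52 + 23 + 0 + 13 + 5 = 130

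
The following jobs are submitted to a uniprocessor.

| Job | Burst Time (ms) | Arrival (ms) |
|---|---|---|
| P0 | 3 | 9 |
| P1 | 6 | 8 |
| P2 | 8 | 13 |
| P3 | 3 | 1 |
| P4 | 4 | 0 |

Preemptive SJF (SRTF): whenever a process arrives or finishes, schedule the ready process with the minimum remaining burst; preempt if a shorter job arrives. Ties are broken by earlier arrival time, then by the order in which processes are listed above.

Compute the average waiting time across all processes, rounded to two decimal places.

Timeline: | P4 0-4 | P3 4-7 | idle 7-8 | P1 8-9 | P0 9-12 | P1 12-17 | P2 17-25 |
Completion: P0=12  P1=17  P2=25  P3=7  P4=4
Waiting times: P0=0, P1=3, P2=4, P3=3, P4=0
Average waiting = (0+3+4+3+0) / 5 = 10/5 = 2.00

2.00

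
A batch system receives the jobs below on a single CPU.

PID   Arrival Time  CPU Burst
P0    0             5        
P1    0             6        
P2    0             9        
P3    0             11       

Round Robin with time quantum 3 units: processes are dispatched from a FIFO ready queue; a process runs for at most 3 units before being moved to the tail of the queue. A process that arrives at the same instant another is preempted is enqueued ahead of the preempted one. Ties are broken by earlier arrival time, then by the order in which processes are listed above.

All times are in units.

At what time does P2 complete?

Timeline: | P0 0-3 | P1 3-6 | P2 6-9 | P3 9-12 | P0 12-14 | P1 14-17 | P2 17-20 | P3 20-23 | P2 23-26 | P3 26-31 |
Completion: P0=14  P1=17  P2=26  P3=31
Turnaround (C−A): P0=14  P1=17  P2=26  P3=31

26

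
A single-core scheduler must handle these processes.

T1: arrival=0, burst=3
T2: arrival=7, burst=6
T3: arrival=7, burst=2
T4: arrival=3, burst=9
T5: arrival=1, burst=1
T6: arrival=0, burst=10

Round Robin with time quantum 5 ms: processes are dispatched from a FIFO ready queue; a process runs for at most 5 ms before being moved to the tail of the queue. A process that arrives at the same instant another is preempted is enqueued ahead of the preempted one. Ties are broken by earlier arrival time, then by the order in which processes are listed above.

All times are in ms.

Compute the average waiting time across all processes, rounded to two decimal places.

Timeline: | T1 0-3 | T6 3-8 | T5 8-9 | T4 9-14 | T2 14-19 | T3 19-21 | T6 21-26 | T4 26-30 | T2 30-31 |
Completion: T1=3  T2=31  T3=21  T4=30  T5=9  T6=26
Turnaround (C−A): T1=3  T2=24  T3=14  T4=27  T5=8  T6=26
Waiting times: T1=0, T2=18, T3=12, T4=18, T5=7, T6=16
Average waiting = (0+18+12+18+7+16) / 6 = 71/6 = 11.83

11.83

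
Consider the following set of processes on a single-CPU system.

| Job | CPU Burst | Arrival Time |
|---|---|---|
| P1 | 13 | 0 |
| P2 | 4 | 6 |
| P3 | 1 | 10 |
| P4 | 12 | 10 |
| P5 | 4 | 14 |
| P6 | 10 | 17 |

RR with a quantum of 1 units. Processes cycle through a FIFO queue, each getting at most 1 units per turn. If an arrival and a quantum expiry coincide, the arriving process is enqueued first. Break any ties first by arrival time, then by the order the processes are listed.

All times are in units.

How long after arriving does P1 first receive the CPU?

Schedule: | P1 0-6 | P2 6-7 | P1 7-8 | P2 8-9 | P1 9-10 | P2 10-11 | P3 11-12 | P4 12-13 | P1 13-14 | P2 14-15 | P4 15-16 | P5 16-17 | P1 17-18 | P4 18-19 | P6 19-20 | P5 20-21 | P1 21-22 | P4 22-23 | P6 23-24 | P5 24-25 | P1 25-26 | P4 26-27 | P6 27-28 | P5 28-29 | P1 29-30 | P4 30-31 | P6 31-32 | P4 32-33 | P6 33-34 | P4 34-35 | P6 35-36 | P4 36-37 | P6 37-38 | P4 38-39 | P6 39-40 | P4 40-41 | P6 41-42 | P4 42-43 | P6 43-44 |
Completion: P1=30  P2=15  P3=12  P4=43  P5=29  P6=44
Turnaround (C−A): P1=30  P2=9  P3=2  P4=33  P5=15  P6=27
Response(P1) = first start − arrival = 0 − 0 = 0

0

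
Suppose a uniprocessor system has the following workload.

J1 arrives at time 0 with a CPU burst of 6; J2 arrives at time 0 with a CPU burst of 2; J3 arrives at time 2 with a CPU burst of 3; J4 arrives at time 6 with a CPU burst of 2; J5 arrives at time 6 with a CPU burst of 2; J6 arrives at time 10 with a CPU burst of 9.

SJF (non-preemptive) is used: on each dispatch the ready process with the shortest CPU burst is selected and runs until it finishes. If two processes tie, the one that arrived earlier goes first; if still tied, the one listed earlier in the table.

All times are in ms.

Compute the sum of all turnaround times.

Schedule: | J2 0-2 | J3 2-5 | J1 5-11 | J4 11-13 | J5 13-15 | J6 15-24 |
Completion: J1=11  J2=2  J3=5  J4=13  J5=15  J6=24
Turnaround (C−A): J1=11  J2=2  J3=3  J4=7  J5=9  J6=14
Turnaround = completion − arrival: J1=11, J2=2, J3=3, J4=7, J5=9, J6=14
Total turnaround = 11 + 2 + 3 + 7 + 9 + 14 = 46

46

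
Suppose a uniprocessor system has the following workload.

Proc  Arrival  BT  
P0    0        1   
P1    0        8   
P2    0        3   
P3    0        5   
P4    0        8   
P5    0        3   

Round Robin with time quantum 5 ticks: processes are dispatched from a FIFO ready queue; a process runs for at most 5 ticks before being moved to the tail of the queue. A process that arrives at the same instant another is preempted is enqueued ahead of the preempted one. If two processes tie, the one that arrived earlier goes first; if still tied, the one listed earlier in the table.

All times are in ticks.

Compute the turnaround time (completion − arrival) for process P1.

Gantt: | P0 0-1 | P1 1-6 | P2 6-9 | P3 9-14 | P4 14-19 | P5 19-22 | P1 22-25 | P4 25-28 |
Completion: P0=1  P1=25  P2=9  P3=14  P4=28  P5=22
Turnaround(P1) = completion − arrival = 25 − 0 = 25

25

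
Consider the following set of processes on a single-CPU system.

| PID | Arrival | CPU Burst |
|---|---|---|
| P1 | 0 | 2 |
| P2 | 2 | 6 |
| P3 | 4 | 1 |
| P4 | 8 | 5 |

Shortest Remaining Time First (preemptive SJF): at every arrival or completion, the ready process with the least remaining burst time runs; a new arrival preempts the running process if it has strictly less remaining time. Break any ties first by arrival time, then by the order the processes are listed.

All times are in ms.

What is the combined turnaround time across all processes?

16

Timeline: | P1 0-2 | P2 2-4 | P3 4-5 | P2 5-9 | P4 9-14 |
Completion: P1=2  P2=9  P3=5  P4=14
Turnaround = completion − arrival: P1=2, P2=7, P3=1, P4=6
Total turnaround = 2 + 7 + 1 + 6 = 16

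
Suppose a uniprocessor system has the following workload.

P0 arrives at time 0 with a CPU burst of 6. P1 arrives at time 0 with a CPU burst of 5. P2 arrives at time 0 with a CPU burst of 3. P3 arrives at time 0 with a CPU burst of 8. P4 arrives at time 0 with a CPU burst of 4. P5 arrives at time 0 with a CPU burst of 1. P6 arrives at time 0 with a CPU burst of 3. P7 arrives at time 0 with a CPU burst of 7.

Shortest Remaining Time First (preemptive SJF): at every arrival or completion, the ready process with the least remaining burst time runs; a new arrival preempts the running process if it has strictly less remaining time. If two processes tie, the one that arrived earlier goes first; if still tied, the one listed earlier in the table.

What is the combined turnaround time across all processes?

Gantt: | P5 0-1 | P2 1-4 | P6 4-7 | P4 7-11 | P1 11-16 | P0 16-22 | P7 22-29 | P3 29-37 |
Completion: P0=22  P1=16  P2=4  P3=37  P4=11  P5=1  P6=7  P7=29
Turnaround = completion − arrival: P0=22, P1=16, P2=4, P3=37, P4=11, P5=1, P6=7, P7=29
Total turnaround = 22 + 16 + 4 + 37 + 11 + 1 + 7 + 29 = 127

127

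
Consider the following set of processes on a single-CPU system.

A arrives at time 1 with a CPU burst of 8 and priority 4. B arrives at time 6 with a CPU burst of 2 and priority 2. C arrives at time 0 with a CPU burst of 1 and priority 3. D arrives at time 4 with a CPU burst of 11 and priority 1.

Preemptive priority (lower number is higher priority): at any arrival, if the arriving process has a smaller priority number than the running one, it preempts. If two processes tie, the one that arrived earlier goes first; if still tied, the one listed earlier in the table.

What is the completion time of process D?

15

Schedule: | C 0-1 | A 1-4 | D 4-15 | B 15-17 | A 17-22 |
Completion: A=22  B=17  C=1  D=15
Turnaround (C−A): A=21  B=11  C=1  D=11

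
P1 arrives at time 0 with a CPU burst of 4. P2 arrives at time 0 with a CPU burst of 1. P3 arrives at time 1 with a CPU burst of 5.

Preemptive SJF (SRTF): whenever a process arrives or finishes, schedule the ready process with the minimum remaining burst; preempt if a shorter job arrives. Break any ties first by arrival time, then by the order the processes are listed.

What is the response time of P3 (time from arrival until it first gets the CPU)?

Gantt: | P2 0-1 | P1 1-5 | P3 5-10 |
Completion: P1=5  P2=1  P3=10
Turnaround (C−A): P1=5  P2=1  P3=9
Response(P3) = first start − arrival = 5 − 1 = 4

4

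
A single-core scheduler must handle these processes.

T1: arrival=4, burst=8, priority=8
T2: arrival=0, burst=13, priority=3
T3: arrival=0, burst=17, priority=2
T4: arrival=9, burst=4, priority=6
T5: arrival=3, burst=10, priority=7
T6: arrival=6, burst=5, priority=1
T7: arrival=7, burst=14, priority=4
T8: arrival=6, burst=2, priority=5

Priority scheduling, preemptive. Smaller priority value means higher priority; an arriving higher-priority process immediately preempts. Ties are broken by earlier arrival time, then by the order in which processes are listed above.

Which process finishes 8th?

T1

Timeline: | T3 0-6 | T6 6-11 | T3 11-22 | T2 22-35 | T7 35-49 | T8 49-51 | T4 51-55 | T5 55-65 | T1 65-73 |
Completion: T1=73  T2=35  T3=22  T4=55  T5=65  T6=11  T7=49  T8=51
Finish order: T6 → T3 → T2 → T7 → T8 → T4 → T5 → T1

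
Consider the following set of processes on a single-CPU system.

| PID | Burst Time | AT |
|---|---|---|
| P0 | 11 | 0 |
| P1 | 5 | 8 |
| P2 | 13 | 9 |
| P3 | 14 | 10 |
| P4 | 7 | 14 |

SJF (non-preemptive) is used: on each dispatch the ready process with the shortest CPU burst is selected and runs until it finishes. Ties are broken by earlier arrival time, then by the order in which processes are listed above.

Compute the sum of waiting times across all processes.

Schedule: | P0 0-11 | P1 11-16 | P4 16-23 | P2 23-36 | P3 36-50 |
Completion: P0=11  P1=16  P2=36  P3=50  P4=23
Waiting = turnaround − burst: P0=0, P1=3, P2=14, P3=26, P4=2
Total waiting = 0 + 3 + 14 + 26 + 2 = 45

45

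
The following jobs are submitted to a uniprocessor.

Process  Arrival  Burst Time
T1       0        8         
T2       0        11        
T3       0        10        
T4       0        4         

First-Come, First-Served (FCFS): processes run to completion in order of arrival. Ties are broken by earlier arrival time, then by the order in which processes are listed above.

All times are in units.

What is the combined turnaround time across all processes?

Schedule: | T1 0-8 | T2 8-19 | T3 19-29 | T4 29-33 |
Completion: T1=8  T2=19  T3=29  T4=33
Turnaround = completion − arrival: T1=8, T2=19, T3=29, T4=33
Total turnaround = 8 + 19 + 29 + 33 = 89

89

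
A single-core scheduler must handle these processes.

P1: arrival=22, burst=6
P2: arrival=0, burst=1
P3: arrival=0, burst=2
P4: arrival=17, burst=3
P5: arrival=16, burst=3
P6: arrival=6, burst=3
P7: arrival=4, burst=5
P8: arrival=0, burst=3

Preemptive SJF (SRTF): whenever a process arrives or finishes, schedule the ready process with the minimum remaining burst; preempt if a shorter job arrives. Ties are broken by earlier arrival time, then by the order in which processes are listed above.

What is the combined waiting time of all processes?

11

Schedule: | P2 0-1 | P3 1-3 | P8 3-6 | P6 6-9 | P7 9-14 | idle 14-16 | P5 16-19 | P4 19-22 | P1 22-28 |
Completion: P1=28  P2=1  P3=3  P4=22  P5=19  P6=9  P7=14  P8=6
Waiting = turnaround − burst: P1=0, P2=0, P3=1, P4=2, P5=0, P6=0, P7=5, P8=3
Total waiting = 0 + 0 + 1 + 2 + 0 + 0 + 5 + 3 = 11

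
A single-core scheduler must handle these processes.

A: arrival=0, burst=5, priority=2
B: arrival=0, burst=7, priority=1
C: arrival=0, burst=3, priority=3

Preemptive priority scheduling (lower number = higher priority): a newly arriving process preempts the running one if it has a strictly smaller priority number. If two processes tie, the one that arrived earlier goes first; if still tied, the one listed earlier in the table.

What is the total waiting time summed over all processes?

Timeline: | B 0-7 | A 7-12 | C 12-15 |
Completion: A=12  B=7  C=15
Turnaround (C−A): A=12  B=7  C=15
Waiting = turnaround − burst: A=7, B=0, C=12
Total waiting = 7 + 0 + 12 = 19

19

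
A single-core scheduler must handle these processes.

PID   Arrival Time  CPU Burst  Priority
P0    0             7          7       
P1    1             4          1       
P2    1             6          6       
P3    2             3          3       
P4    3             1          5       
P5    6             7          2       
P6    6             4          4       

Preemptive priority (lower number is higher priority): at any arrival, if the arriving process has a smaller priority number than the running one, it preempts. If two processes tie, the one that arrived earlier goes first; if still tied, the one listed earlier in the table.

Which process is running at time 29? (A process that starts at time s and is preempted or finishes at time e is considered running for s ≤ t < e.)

P0

Gantt: | P0 0-1 | P1 1-5 | P3 5-6 | P5 6-13 | P3 13-15 | P6 15-19 | P4 19-20 | P2 20-26 | P0 26-32 |
Completion: P0=32  P1=5  P2=26  P3=15  P4=20  P5=13  P6=19
Turnaround (C−A): P0=32  P1=4  P2=25  P3=13  P4=17  P5=7  P6=13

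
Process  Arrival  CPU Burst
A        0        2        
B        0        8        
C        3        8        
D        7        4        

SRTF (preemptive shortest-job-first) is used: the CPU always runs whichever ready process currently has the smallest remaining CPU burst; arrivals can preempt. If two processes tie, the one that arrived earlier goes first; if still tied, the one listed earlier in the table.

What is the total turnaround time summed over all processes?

Timeline: | A 0-2 | B 2-10 | D 10-14 | C 14-22 |
Completion: A=2  B=10  C=22  D=14
Turnaround = completion − arrival: A=2, B=10, C=19, D=7
Total turnaround = 2 + 10 + 19 + 7 = 38

38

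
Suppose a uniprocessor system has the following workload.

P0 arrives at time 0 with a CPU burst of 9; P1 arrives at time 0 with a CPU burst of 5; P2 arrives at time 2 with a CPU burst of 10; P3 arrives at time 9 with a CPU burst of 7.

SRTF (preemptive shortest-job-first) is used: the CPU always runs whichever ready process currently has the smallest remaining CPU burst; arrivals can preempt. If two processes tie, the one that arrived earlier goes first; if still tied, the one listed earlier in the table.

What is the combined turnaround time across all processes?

60

Timeline: | P1 0-5 | P0 5-14 | P3 14-21 | P2 21-31 |
Completion: P0=14  P1=5  P2=31  P3=21
Turnaround (C−A): P0=14  P1=5  P2=29  P3=12
Turnaround = completion − arrival: P0=14, P1=5, P2=29, P3=12
Total turnaround = 14 + 5 + 29 + 12 = 60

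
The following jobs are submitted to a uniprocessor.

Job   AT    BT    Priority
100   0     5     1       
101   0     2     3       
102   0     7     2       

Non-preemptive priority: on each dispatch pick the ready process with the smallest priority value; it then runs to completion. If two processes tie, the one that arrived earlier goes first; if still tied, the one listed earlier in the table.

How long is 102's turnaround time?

12

Timeline: | 100 0-5 | 102 5-12 | 101 12-14 |
Completion: 100=5  101=14  102=12
Turnaround (C−A): 100=5  101=14  102=12
Turnaround(102) = completion − arrival = 12 − 0 = 12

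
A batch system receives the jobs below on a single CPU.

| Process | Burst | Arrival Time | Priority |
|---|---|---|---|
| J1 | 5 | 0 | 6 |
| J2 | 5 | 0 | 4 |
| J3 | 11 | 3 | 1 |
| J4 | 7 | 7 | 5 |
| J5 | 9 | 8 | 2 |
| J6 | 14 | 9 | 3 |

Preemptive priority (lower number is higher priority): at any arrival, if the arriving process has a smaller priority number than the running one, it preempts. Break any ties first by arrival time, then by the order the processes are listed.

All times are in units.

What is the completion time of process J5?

23

Schedule: | J2 0-3 | J3 3-14 | J5 14-23 | J6 23-37 | J2 37-39 | J4 39-46 | J1 46-51 |
Completion: J1=51  J2=39  J3=14  J4=46  J5=23  J6=37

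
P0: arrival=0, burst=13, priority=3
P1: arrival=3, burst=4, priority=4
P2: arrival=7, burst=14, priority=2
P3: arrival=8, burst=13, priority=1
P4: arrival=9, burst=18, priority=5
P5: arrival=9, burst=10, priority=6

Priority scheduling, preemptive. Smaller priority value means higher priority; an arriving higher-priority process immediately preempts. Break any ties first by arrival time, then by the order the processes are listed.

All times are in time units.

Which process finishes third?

P0

Schedule: | P0 0-7 | P2 7-8 | P3 8-21 | P2 21-34 | P0 34-40 | P1 40-44 | P4 44-62 | P5 62-72 |
Completion: P0=40  P1=44  P2=34  P3=21  P4=62  P5=72
Turnaround (C−A): P0=40  P1=41  P2=27  P3=13  P4=53  P5=63
Finish order: P3 → P2 → P0 → P1 → P4 → P5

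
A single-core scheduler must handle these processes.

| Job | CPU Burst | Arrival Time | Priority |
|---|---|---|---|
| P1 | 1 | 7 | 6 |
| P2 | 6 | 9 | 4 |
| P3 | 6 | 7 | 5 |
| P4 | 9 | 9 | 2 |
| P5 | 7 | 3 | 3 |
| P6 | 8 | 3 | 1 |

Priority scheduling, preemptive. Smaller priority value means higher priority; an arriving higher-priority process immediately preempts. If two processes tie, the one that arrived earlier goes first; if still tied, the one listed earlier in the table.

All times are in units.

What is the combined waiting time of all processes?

95

Schedule: | idle 0-3 | P6 3-11 | P4 11-20 | P5 20-27 | P2 27-33 | P3 33-39 | P1 39-40 |
Completion: P1=40  P2=33  P3=39  P4=20  P5=27  P6=11
Turnaround (C−A): P1=33  P2=24  P3=32  P4=11  P5=24  P6=8
Waiting = turnaround − burst: P1=32, P2=18, P3=26, P4=2, P5=17, P6=0
Total waiting = 32 + 18 + 26 + 2 + 17 + 0 = 95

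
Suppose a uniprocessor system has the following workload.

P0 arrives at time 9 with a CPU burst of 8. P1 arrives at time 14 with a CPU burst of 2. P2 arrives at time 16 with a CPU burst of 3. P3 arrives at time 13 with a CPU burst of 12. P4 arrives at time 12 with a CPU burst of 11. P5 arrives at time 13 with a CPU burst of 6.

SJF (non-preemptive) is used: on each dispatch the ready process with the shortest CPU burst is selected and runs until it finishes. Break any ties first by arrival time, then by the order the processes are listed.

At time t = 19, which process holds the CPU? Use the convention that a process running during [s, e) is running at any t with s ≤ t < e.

P2

Schedule: | idle 0-9 | P0 9-17 | P1 17-19 | P2 19-22 | P5 22-28 | P4 28-39 | P3 39-51 |
Completion: P0=17  P1=19  P2=22  P3=51  P4=39  P5=28
Turnaround (C−A): P0=8  P1=5  P2=6  P3=38  P4=27  P5=15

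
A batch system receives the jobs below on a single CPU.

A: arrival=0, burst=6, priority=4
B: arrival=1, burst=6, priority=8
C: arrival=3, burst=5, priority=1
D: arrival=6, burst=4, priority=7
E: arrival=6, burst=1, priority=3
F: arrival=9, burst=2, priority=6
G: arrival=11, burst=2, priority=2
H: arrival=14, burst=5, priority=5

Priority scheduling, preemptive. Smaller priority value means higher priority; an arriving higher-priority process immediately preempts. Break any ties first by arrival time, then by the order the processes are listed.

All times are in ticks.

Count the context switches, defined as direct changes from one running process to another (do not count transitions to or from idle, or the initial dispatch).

9

Schedule: | A 0-3 | C 3-8 | E 8-9 | A 9-11 | G 11-13 | A 13-14 | H 14-19 | F 19-21 | D 21-25 | B 25-31 |
Completion: A=14  B=31  C=8  D=25  E=9  F=21  G=13  H=19
Turnaround (C−A): A=14  B=30  C=5  D=19  E=3  F=12  G=2  H=5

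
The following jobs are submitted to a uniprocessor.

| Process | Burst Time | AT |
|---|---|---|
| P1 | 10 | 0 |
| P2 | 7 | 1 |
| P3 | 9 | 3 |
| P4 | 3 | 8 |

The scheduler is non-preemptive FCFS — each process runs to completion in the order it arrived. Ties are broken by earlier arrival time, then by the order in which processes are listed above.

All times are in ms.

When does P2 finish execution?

Schedule: | P1 0-10 | P2 10-17 | P3 17-26 | P4 26-29 |
Completion: P1=10  P2=17  P3=26  P4=29

17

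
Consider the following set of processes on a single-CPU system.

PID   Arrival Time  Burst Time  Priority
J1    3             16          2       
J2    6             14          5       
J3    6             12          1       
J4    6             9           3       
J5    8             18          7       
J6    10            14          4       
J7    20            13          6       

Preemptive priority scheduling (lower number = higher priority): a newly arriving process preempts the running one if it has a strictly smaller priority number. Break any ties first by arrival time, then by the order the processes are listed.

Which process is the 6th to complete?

Timeline: | idle 0-3 | J1 3-6 | J3 6-18 | J1 18-31 | J4 31-40 | J6 40-54 | J2 54-68 | J7 68-81 | J5 81-99 |
Completion: J1=31  J2=68  J3=18  J4=40  J5=99  J6=54  J7=81
Finish order: J3 → J1 → J4 → J6 → J2 → J7 → J5

J7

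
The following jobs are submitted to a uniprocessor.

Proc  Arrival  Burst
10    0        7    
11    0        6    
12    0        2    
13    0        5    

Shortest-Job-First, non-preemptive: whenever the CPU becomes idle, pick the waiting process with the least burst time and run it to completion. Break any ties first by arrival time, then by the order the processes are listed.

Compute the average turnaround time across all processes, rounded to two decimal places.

10.50

Schedule: | 12 0-2 | 13 2-7 | 11 7-13 | 10 13-20 |
Completion: 10=20  11=13  12=2  13=7
Turnaround times: 10=20, 11=13, 12=2, 13=7
Average turnaround = (20+13+2+7) / 4 = 42/4 = 10.50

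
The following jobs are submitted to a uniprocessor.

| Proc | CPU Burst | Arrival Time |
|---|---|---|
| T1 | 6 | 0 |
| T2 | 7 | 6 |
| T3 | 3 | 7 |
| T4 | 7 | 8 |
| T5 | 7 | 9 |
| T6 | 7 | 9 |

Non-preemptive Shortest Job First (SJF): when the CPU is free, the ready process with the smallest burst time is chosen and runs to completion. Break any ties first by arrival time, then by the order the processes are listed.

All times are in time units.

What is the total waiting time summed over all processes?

Gantt: | T1 0-6 | T2 6-13 | T3 13-16 | T4 16-23 | T5 23-30 | T6 30-37 |
Completion: T1=6  T2=13  T3=16  T4=23  T5=30  T6=37
Turnaround (C−A): T1=6  T2=7  T3=9  T4=15  T5=21  T6=28
Waiting = turnaround − burst: T1=0, T2=0, T3=6, T4=8, T5=14, T6=21
Total waiting = 0 + 0 + 6 + 8 + 14 + 21 = 49

49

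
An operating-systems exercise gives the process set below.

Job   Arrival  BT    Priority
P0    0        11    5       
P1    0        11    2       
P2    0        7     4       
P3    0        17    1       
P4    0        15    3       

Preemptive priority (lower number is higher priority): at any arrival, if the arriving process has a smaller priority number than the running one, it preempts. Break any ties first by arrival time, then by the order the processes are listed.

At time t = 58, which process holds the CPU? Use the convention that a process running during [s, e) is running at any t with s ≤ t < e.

P0

Schedule: | P3 0-17 | P1 17-28 | P4 28-43 | P2 43-50 | P0 50-61 |
Completion: P0=61  P1=28  P2=50  P3=17  P4=43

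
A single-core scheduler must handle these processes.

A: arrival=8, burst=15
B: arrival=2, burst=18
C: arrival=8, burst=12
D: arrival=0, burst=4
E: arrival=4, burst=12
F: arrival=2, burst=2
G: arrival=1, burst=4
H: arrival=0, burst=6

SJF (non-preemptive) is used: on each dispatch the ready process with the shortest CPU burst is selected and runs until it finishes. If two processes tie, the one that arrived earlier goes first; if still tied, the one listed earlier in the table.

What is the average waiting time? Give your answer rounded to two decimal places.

Schedule: | D 0-4 | F 4-6 | G 6-10 | H 10-16 | E 16-28 | C 28-40 | A 40-55 | B 55-73 |
Completion: A=55  B=73  C=40  D=4  E=28  F=6  G=10  H=16
Turnaround (C−A): A=47  B=71  C=32  D=4  E=24  F=4  G=9  H=16
Waiting times: A=32, B=53, C=20, D=0, E=12, F=2, G=5, H=10
Average waiting = (32+53+20+0+12+2+5+10) / 8 = 134/8 = 16.75

16.75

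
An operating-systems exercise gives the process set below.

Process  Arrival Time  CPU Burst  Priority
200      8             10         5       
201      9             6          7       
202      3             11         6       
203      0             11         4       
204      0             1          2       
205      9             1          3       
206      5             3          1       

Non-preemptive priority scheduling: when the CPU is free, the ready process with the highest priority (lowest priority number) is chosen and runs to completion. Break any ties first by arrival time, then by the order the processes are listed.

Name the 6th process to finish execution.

Timeline: | 204 0-1 | 203 1-12 | 206 12-15 | 205 15-16 | 200 16-26 | 202 26-37 | 201 37-43 |
Completion: 200=26  201=43  202=37  203=12  204=1  205=16  206=15
Finish order: 204 → 203 → 206 → 205 → 200 → 202 → 201

202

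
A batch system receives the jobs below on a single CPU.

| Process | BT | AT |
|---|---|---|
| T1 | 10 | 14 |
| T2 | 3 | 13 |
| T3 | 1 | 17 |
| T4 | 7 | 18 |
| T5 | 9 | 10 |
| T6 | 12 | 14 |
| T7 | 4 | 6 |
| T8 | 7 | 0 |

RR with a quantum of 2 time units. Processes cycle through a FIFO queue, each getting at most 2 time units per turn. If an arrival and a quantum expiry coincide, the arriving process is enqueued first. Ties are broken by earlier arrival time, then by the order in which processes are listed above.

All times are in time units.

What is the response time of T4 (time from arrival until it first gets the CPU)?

Timeline: | T8 0-6 | T7 6-8 | T8 8-9 | T7 9-11 | T5 11-13 | T2 13-15 | T5 15-17 | T1 17-19 | T6 19-21 | T2 21-22 | T3 22-23 | T5 23-25 | T4 25-27 | T1 27-29 | T6 29-31 | T5 31-33 | T4 33-35 | T1 35-37 | T6 37-39 | T5 39-40 | T4 40-42 | T1 42-44 | T6 44-46 | T4 46-47 | T1 47-49 | T6 49-53 |
Completion: T1=49  T2=22  T3=23  T4=47  T5=40  T6=53  T7=11  T8=9
Turnaround (C−A): T1=35  T2=9  T3=6  T4=29  T5=30  T6=39  T7=5  T8=9
Response(T4) = first start − arrival = 25 − 18 = 7

7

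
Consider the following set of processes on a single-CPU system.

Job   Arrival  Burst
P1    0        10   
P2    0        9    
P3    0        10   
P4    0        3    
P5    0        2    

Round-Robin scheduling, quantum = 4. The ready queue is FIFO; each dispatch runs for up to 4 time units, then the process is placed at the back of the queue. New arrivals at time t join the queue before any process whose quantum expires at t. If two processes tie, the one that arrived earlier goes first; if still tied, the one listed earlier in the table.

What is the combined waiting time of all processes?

Gantt: | P1 0-4 | P2 4-8 | P3 8-12 | P4 12-15 | P5 15-17 | P1 17-21 | P2 21-25 | P3 25-29 | P1 29-31 | P2 31-32 | P3 32-34 |
Completion: P1=31  P2=32  P3=34  P4=15  P5=17
Turnaround (C−A): P1=31  P2=32  P3=34  P4=15  P5=17
Waiting = turnaround − burst: P1=21, P2=23, P3=24, P4=12, P5=15
Total waiting = 21 + 23 + 24 + 12 + 15 = 95

95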